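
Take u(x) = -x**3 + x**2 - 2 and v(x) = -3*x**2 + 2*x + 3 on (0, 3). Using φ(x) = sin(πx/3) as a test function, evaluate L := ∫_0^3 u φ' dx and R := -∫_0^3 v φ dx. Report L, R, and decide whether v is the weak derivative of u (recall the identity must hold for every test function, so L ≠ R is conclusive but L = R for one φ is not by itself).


LHS = -324/π^3 + 63/π, RHS = -324/π^3 + 45/π. No, v is not the weak derivative of u.

u(x) = -x**3 + x**2 - 2, classical derivative u'(x) = -3*x**2 + 2*x.
φ(x) = sin(πx/3), so φ'(x) = π*cos(π*x/3)/3.
Note φ(0) = φ(3) = 0, so the boundary term u·φ vanishes.
LHS = ∫_0^3 u(x) φ'(x) dx = ∫_0^3 (-π*x^3*cos(π*x/3)/3 + π*x^2*cos(π*x/3)/3 - 2*π*cos(π*x/3)/3) dx. Term by term:
  ∫_0^3 -2*π*cos(π*x/3)/3 dx = 0;  ∫_0^3 -π*x^3*cos(π*x/3)/3 dx = -324/π^3 + 81/π;  ∫_0^3 π*x^2*cos(π*x/3)/3 dx = -18/π.
Sum: 0 + -324/π^3 + 81/π − 18/π = -324/π^3 + 63/π.
So LHS = -324/π^3 + 63/π.
∫_0^3 v(x) φ(x) dx = ∫_0^3 (-3*x^2*sin(π*x/3) + 2*x*sin(π*x/3) + 3*sin(π*x/3)) dx. Term by term:
  ∫_0^3 3*sin(π*x/3) dx = 18/π;  ∫_0^3 -3*x^2*sin(π*x/3) dx = -81/π + 324/π^3;  ∫_0^3 2*x*sin(π*x/3) dx = 18/π.
Sum: 18/π + -81/π + 324/π^3 + 18/π = -45/π + 324/π^3.
So RHS = -∫_0^3 v(x) φ(x) dx = -324/π^3 + 45/π.
LHS − RHS = 18/π ≠ 0, so the identity fails.
(For a valid weak derivative the identity must hold for EVERY test function, in particular this one. The failure shows v is NOT the weak derivative of u.)
Correct weak derivative would be u'(x) = -3*x**2 + 2*x.


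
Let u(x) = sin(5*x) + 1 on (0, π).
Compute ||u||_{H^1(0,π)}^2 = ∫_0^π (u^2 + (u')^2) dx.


||u||_{H^1(0,π)}^2 = 4/5 + 14*π

u'(x) = 5*cos(5*x).
Expand u² and (u')² and integrate term by term on (0, π), using: for integers n ≥ 1, ∫_0^π sin²(nx) dx = ∫_0^π cos²(nx) dx = π/2; for n ≠ n', ∫_0^π sin(nx)sin(n'x) dx = ∫_0^π cos(nx)cos(n'x) dx = 0; and by product-to-sum, ∫_0^π sin(nx)cos(n'x) dx = ½∫_0^π [sin((n+n')x) + sin((n−n')x)] dx, which is 0 when n+n' is even and 2n/(n²−n'²) when n+n' is odd (it need not vanish on (0, π)). For the constant mode: ∫_0^π 1 dx = π, ∫_0^π cos(nx) dx = 0, ∫_0^π sin(nx) dx = (1−(−1)^n)/n.
  u² squared terms: (1)²·∫1 dx = 1·π = π;  (1)²·∫sin(5x)² dx = 1·π/2 = π/2.
  u² cross terms: 2·(1)·(1)·∫1·sin(5x) dx = 2·(2/5) = 4/5.
  So ∫_0^π u² dx = π + π/2 + 4/5 = 4/5 + 3*π/2.
  (u')² squared terms: (5)²·∫cos(5x)² dx = 25·π/2 = 25*π/2.
  So ∫_0^π (u')² dx = 25*π/2.
||u||_{H^1}^2 = (4/5 + 3*π/2) + (25*π/2) = 4/5 + 14*π.


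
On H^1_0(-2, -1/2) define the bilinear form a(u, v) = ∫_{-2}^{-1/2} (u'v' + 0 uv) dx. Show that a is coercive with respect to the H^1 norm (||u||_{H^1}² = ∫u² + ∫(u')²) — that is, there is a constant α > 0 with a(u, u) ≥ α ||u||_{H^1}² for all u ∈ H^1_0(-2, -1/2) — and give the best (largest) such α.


α = 4*π^2/(9 + 4*π^2)

Coercivity of a(·,·) on H^1_0(-2, -1/2) means a(u, u) ≥ α ||u||_{H^1}² for every u ∈ H^1_0.
The interval has length L = 3/2, and Poincaré/coercivity depend only on L. Here a(u, u) = ∫(u')² + (0)·∫u².
Here c = 0, so a(u,u) = ∫(u')² alone. The condition a(u,u) ≥ α||u||_{H^1}² reads (1−α)∫(u')² ≥ (α−c)∫u². Any admissible α is ≤ 1 (rapidly oscillating u have ∫u²/∫(u')² → 0), and α = 1 would force 0 ≥ (1−c)∫u², impossible since c < 1; so 1−α > 0. By the sharp Poincaré inequality on H^1_0 of an interval of length L, ∫(u')² ≥ (π/L)²∫u² with equality for the first sine mode sin(π(x−x₀)/L) (x₀ the left endpoint), so the inequality holds for all u iff (1−α)(π/L)² ≥ α − c, i.e. α ≤ ((π/L)² + c)/((π/L)² + 1) = (1 + c(L/π)²)/(1 + (L/π)²). (Direct route, valid since c ≤ 0: Poincaré gives c∫u² ≥ c(L/π)²∫(u')², so a(u,u) ≥ (1 + c(L/π)²)∫(u')², while ||u||_{H^1}² ≤ (1 + (L/π)²)∫(u')²; dividing yields the same α.) With (π/L)² = 4*π^2/9 and c = 0, the largest admissible constant is α = ((π/L)² + c)/((π/L)² + 1).
Simplifying, α = 4*π^2/(9 + 4*π^2).


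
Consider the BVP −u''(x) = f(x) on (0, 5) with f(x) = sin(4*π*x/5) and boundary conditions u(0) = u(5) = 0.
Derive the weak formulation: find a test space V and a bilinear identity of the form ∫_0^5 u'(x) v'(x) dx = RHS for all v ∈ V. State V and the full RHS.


V = H^1_0(0, 5) (so v(0) = v(5) = 0); weak form: ∫_0^5 u'v' dx = ∫_0^5 (sin(4*π*x/5)) v dx for all v ∈ V.

Multiply both sides by a test function v and integrate from 0 to 5:
  ∫_0^5 −u''(x) v(x) dx = ∫_0^5 f(x) v(x) dx.
Integrate the LHS by parts once:
  ∫_0^5 −u'' v dx = −[u'(x) v(x)]_0^5 + ∫_0^5 u'(x) v'(x) dx.
Thus ∫_0^5 u'(x) v'(x) dx = ∫_0^5 f(x) v(x) dx + [u'(x) v(x)]_0^5.
Choose V so that boundary terms are either known or forced to vanish.
u is Dirichlet: u(0) = u(5) = 0. Let V = H^1_0(0, 5); then v(0) = v(5) = 0, and [u' v]_0^5 = 0.
Weak formulation: find u (satisfying any essential BC) such that ∫_0^5 u'(x) v'(x) dx = ∫_0^5 f v dx for all v ∈ V.
Substituting f(x) = sin(4*π*x/5), the right-hand side is ∫_0^5 (sin(4*π*x/5)) v dx.


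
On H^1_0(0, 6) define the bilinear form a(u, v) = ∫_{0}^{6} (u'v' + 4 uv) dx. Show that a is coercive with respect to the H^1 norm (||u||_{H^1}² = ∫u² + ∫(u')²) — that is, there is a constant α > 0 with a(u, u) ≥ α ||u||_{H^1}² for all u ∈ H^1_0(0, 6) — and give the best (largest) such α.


α = 1

Coercivity of a(·,·) on H^1_0(0, 6) means a(u, u) ≥ α ||u||_{H^1}² for every u ∈ H^1_0.
The interval has length L = 6, and Poincaré/coercivity depend only on L. Here a(u, u) = ∫(u')² + (4)·∫u².
Here c = 4 ≥ 1, so a(u,u) = ∫(u')² + c∫u² ≥ ∫(u')² + ∫u² = ||u||_{H^1}², i.e. α = 1 works. No larger α is possible: a(u,u) ≥ α||u||_{H^1}² means (1−α)∫(u')² ≥ (α−c)∫u², and for the modes u_n = sin(nπ(x−x₀)/L) (x₀ the left endpoint) one has ∫u_n²/∫(u_n')² = (L/(nπ))² → 0, so a(u_n,u_n)/||u_n||_{H^1}² → 1. Hence the optimal constant is α = 1.
Therefore α = 1.


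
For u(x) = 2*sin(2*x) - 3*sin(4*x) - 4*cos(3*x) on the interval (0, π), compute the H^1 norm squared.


||u||_{H^1(0,π)}^2 = 2816/7 + 333*π/2

u'(x) = 12*sin(3*x) + 4*cos(2*x) - 12*cos(4*x).
Expand u² and (u')² and integrate term by term on (0, π), using: for integers n ≥ 1, ∫_0^π sin²(nx) dx = ∫_0^π cos²(nx) dx = π/2; for n ≠ n', ∫_0^π sin(nx)sin(n'x) dx = ∫_0^π cos(nx)cos(n'x) dx = 0; and by product-to-sum, ∫_0^π sin(nx)cos(n'x) dx = ½∫_0^π [sin((n+n')x) + sin((n−n')x)] dx, which is 0 when n+n' is even and 2n/(n²−n'²) when n+n' is odd (it need not vanish on (0, π)).
  u² squared terms: (-4)²·∫cos(3x)² dx = 16·π/2 = 8*π;  (-3)²·∫sin(4x)² dx = 9·π/2 = 9*π/2;  (2)²·∫sin(2x)² dx = 4·π/2 = 2*π.
  u² cross terms: 2·(-4)·(-3)·∫cos(3x)·sin(4x) dx = 24·(8/7) = 192/7;  2·(-4)·(2)·∫cos(3x)·sin(2x) dx = -16·(-4/5) = 64/5;  2·(-3)·(2)·∫sin(4x)·sin(2x) dx = -12·(0) = 0.
  So ∫_0^π u² dx = 8*π + 9*π/2 + 2*π + 192/7 + 64/5 + 0 = 1408/35 + 29*π/2.
  (u')² squared terms: (-12)²·∫cos(4x)² dx = 144·π/2 = 72*π;  (4)²·∫cos(2x)² dx = 16·π/2 = 8*π;  (12)²·∫sin(3x)² dx = 144·π/2 = 72*π.
  (u')² cross terms: 2·(-12)·(4)·∫cos(4x)·cos(2x) dx = -96·(0) = 0;  2·(-12)·(12)·∫cos(4x)·sin(3x) dx = -288·(-6/7) = 1728/7;  2·(4)·(12)·∫cos(2x)·sin(3x) dx = 96·(6/5) = 576/5.
  So ∫_0^π (u')² dx = 72*π + 8*π + 72*π + 0 + 1728/7 + 576/5 = 12672/35 + 152*π.
||u||_{H^1}^2 = (1408/35 + 29*π/2) + (12672/35 + 152*π) = 2816/7 + 333*π/2.


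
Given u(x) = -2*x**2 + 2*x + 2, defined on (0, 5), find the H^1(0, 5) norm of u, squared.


||u||_{H^1}^2 = 1690

The H^1 norm (squared) on an interval (0, L) is
  ||u||_{H^1}^2 = ∫_0^L u(x)^2 dx + ∫_0^L u'(x)^2 dx.
Compute u'(x) = 2 - 4*x.
Then u(x)^2 = 4*x**4 - 8*x**3 - 4*x**2 + 8*x + 4 and u'(x)^2 = 16*x**2 - 16*x + 4.
Integrate each monomial from 0 to 5 using ∫_0^5 c·x^n dx = c·5^(n+1)/(n+1):
  ∫_0^5 u(x)^2 dx = ∫_0^5 (4*x^4 - 8*x^3 - 4*x^2 + 8*x + 4) dx. Term by term:
    ∫_0^5 4*x^4 dx = 2500;  ∫_0^5 -8*x^3 dx = -1250;  ∫_0^5 -4*x^2 dx = -500/3;
    ∫_0^5 8*x dx = 100;  ∫_0^5 4 dx = 20.
  Sum: 2500 − 1250 − 500/3 + 100 + 20 = 3610/3.
  ∫_0^5 u'(x)^2 dx = ∫_0^5 (16*x^2 - 16*x + 4) dx. Term by term:
    ∫_0^5 16*x^2 dx = 2000/3;  ∫_0^5 -16*x dx = -200;  ∫_0^5 4 dx = 20.
  Sum: 2000/3 − 200 + 20 = 1460/3.
Adding: ||u||_{H^1}^2 = 3610/3 + 1460/3 = 1690.


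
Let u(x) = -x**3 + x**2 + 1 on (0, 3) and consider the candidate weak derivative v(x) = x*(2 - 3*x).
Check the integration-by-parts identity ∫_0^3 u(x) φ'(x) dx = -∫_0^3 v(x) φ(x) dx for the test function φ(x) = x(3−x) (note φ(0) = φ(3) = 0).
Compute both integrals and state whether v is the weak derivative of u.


LHS = 459/20, RHS = 459/20. Yes, v = u' weakly.

u(x) = -x**3 + x**2 + 1, classical derivative u'(x) = -3*x**2 + 2*x.
φ(x) = x(3−x), so φ'(x) = 3 - 2*x.
Note φ(0) = φ(3) = 0, so the boundary term u·φ vanishes.
LHS = ∫_0^3 u(x) φ'(x) dx = ∫_0^3 (2*x^4 - 5*x^3 + 3*x^2 - 2*x + 3) dx. Term by term:
  ∫_0^3 2*x^4 dx = 486/5;  ∫_0^3 -5*x^3 dx = -405/4;  ∫_0^3 3*x^2 dx = 27;
  ∫_0^3 -2*x dx = -9;  ∫_0^3 3 dx = 9.
Sum: 486/5 − 405/4 + 27 − 9 + 9 = 459/20.
So LHS = 459/20.
∫_0^3 v(x) φ(x) dx = ∫_0^3 (3*x^4 - 11*x^3 + 6*x^2) dx. Term by term:
  ∫_0^3 3*x^4 dx = 729/5;  ∫_0^3 -11*x^3 dx = -891/4;  ∫_0^3 6*x^2 dx = 54.
Sum: 729/5 − 891/4 + 54 = -459/20.
So RHS = -∫_0^3 v(x) φ(x) dx = 459/20.
LHS = RHS, so the identity holds for this test φ.
Moreover u is smooth here and v(x) = u'(x) = -3*x**2 + 2*x pointwise, so the identity holds for every test function. Hence v is the weak derivative of u.


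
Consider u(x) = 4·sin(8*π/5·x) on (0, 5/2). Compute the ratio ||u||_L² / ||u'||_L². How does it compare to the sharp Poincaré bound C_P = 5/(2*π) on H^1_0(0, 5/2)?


||u||_L² / ||u'||_L² = 5/(8*π) < C_P = 5/(2*π).

u(x) = 4·sin(8*π/5·x), so u'(x) = 32*π*cos(8*π*x/5)/5.
Writing u(x) = A·sin(kπx/L) with A = 4 and k = 4, use ∫_0^L sin²(kπx/L) dx = L/2 and ∫_0^L cos²(kπx/L) dx = L/2.
u² = 16·sin²(8*π/5·x) and (u')² = 1024*π^2/25·cos²(8*π/5·x), and each of sin², cos² integrates to L/2 = 5/4 over (0, 5/2).
∫_0^5/2 u² dx = 20, so ||u||_L² = 2*sqrt(5).
∫_0^5/2 (u')² dx = 256*π^2/5, so ||u'||_L² = 16*sqrt(5)*π/5.
Ratio ||u||_L² / ||u'||_L² = 5/(8*π).
Sharp Poincaré constant on H^1_0(0, 5/2) is C_P = L/π = 5/(2*π), achieved by sin(2*π/5·x).
This is the k = 4 harmonic; the ratio L/(kπ) is strictly less than C_P = L/π, consistent with the sharp inequality ||u||_L² ≤ C_P ||u'||_L².


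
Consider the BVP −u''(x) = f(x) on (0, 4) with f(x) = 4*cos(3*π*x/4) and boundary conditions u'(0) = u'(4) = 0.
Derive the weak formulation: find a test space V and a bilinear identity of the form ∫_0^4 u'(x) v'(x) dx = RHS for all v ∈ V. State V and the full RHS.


V = H^1(0, 4) (no boundary constraint on v; u is determined up to an additive constant); weak form: ∫_0^4 u'v' dx = ∫_0^4 (4*cos(3*π*x/4)) v dx for all v ∈ V.

Multiply both sides by a test function v and integrate from 0 to 4:
  ∫_0^4 −u''(x) v(x) dx = ∫_0^4 f(x) v(x) dx.
Integrate the LHS by parts once:
  ∫_0^4 −u'' v dx = −[u'(x) v(x)]_0^4 + ∫_0^4 u'(x) v'(x) dx.
Thus ∫_0^4 u'(x) v'(x) dx = ∫_0^4 f(x) v(x) dx + [u'(x) v(x)]_0^4.
Choose V so that boundary terms are either known or forced to vanish.
u has homogeneous Neumann: u'(0) = u'(4) = 0. So [u' v]_0^4 = 0·v(4) − 0·v(0) = 0 for any v; take V = H^1(0, 4).
Weak formulation: find u (satisfying any essential BC) such that ∫_0^4 u'(x) v'(x) dx = ∫_0^4 f v dx for all v ∈ V (homogeneous Neumann, so boundary terms vanish).
Substituting f(x) = 4*cos(3*π*x/4), the right-hand side is ∫_0^4 (4*cos(3*π*x/4)) v dx.
Compatibility check (pure Neumann): taking v ≡ 1 ∈ V gives 0 = ∫_0^4 f dx + (0) − (0), i.e. ∫_0^4 f dx must equal u'(0) − u'(4) = 0. Indeed ∫_0^4 (4*cos(3*π*x/4)) dx = 0, so the data are compatible. The solution is then unique only up to an additive constant (fix it e.g. by requiring ∫_0^4 u dx = 0).


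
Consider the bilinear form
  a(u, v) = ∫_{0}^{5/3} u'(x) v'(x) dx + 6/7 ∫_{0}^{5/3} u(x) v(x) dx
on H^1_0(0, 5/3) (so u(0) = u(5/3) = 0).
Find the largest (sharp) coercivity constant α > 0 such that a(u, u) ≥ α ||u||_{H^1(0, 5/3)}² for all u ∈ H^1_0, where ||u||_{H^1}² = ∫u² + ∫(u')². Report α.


α = 3*(50 + 21*π^2)/(7*(25 + 9*π^2))

Coercivity of a(·,·) on H^1_0(0, 5/3) means a(u, u) ≥ α ||u||_{H^1}² for every u ∈ H^1_0.
The interval has length L = 5/3, and Poincaré/coercivity depend only on L. Here a(u, u) = ∫(u')² + (6/7)·∫u².
Here 0 < c = 6/7 < 1. The condition a(u,u) ≥ α||u||_{H^1}² reads (1−α)∫(u')² ≥ (α−c)∫u². Any admissible α is ≤ 1 (rapidly oscillating u have ∫u²/∫(u')² → 0), and α = 1 would force 0 ≥ (1−c)∫u², impossible since c < 1; so 1−α > 0. By the sharp Poincaré inequality on H^1_0 of an interval of length L, ∫(u')² ≥ (π/L)²∫u² with equality for the first sine mode sin(π(x−x₀)/L) (x₀ the left endpoint), so the inequality holds for all u iff (1−α)(π/L)² ≥ α − c, i.e. α ≤ ((π/L)² + c)/((π/L)² + 1) = (1 + c(L/π)²)/(1 + (L/π)²). With (π/L)² = 9*π^2/25 and c = 6/7, the largest admissible constant is α = ((π/L)² + c)/((π/L)² + 1).
Simplifying, α = 3*(50 + 21*π^2)/(7*(25 + 9*π^2)).


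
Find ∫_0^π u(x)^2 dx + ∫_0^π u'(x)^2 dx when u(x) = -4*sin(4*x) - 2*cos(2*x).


||u||_{H^1(0,π)}^2 = 146*π

u'(x) = 4*sin(2*x) - 16*cos(4*x).
Expand u² and (u')² and integrate term by term on (0, π), using: for integers n ≥ 1, ∫_0^π sin²(nx) dx = ∫_0^π cos²(nx) dx = π/2; for n ≠ n', ∫_0^π sin(nx)sin(n'x) dx = ∫_0^π cos(nx)cos(n'x) dx = 0; and by product-to-sum, ∫_0^π sin(nx)cos(n'x) dx = ½∫_0^π [sin((n+n')x) + sin((n−n')x)] dx, which is 0 when n+n' is even and 2n/(n²−n'²) when n+n' is odd (it need not vanish on (0, π)).
  u² squared terms: (-4)²·∫sin(4x)² dx = 16·π/2 = 8*π;  (-2)²·∫cos(2x)² dx = 4·π/2 = 2*π.
  u² cross terms: 2·(-4)·(-2)·∫sin(4x)·cos(2x) dx = 16·(0) = 0.
  So ∫_0^π u² dx = 8*π + 2*π + 0 = 10*π.
  (u')² squared terms: (-16)²·∫cos(4x)² dx = 256·π/2 = 128*π;  (4)²·∫sin(2x)² dx = 16·π/2 = 8*π.
  (u')² cross terms: 2·(-16)·(4)·∫cos(4x)·sin(2x) dx = -128·(0) = 0.
  So ∫_0^π (u')² dx = 128*π + 8*π + 0 = 136*π.
||u||_{H^1}^2 = (10*π) + (136*π) = 146*π.


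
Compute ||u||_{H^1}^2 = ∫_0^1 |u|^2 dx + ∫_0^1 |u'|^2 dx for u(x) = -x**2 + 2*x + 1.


||u||_{H^1}^2 = 21/5

The H^1 norm (squared) on an interval (0, L) is
  ||u||_{H^1}^2 = ∫_0^L u(x)^2 dx + ∫_0^L u'(x)^2 dx.
Compute u'(x) = 2 - 2*x.
Then u(x)^2 = x**4 - 4*x**3 + 2*x**2 + 4*x + 1 and u'(x)^2 = 4*x**2 - 8*x + 4.
Integrate each monomial from 0 to 1 using ∫_0^1 c·x^n dx = c·1^(n+1)/(n+1):
  ∫_0^1 u(x)^2 dx = ∫_0^1 (x^4 - 4*x^3 + 2*x^2 + 4*x + 1) dx. Term by term:
    ∫_0^1 x^4 dx = 1/5;  ∫_0^1 -4*x^3 dx = -1;  ∫_0^1 2*x^2 dx = 2/3;
    ∫_0^1 4*x dx = 2;  ∫_0^1 1 dx = 1.
  Sum: 1/5 − 1 + 2/3 + 2 + 1 = 43/15.
  ∫_0^1 u'(x)^2 dx = ∫_0^1 (4*x^2 - 8*x + 4) dx. Term by term:
    ∫_0^1 4*x^2 dx = 4/3;  ∫_0^1 -8*x dx = -4;  ∫_0^1 4 dx = 4.
  Sum: 4/3 − 4 + 4 = 4/3.
Adding: ||u||_{H^1}^2 = 43/15 + 4/3 = 21/5.


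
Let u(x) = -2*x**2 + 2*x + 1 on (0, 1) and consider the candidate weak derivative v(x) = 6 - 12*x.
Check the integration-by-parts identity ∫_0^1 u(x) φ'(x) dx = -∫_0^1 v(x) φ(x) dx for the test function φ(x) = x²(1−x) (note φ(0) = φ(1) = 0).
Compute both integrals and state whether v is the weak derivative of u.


LHS = 1/30, RHS = 1/10. No, v is not the weak derivative of u.

u(x) = -2*x**2 + 2*x + 1, classical derivative u'(x) = 2 - 4*x.
φ(x) = x²(1−x), so φ'(x) = x*(2 - 3*x).
Note φ(0) = φ(1) = 0, so the boundary term u·φ vanishes.
LHS = ∫_0^1 u(x) φ'(x) dx = ∫_0^1 (6*x^4 - 10*x^3 + x^2 + 2*x) dx. Term by term:
  ∫_0^1 6*x^4 dx = 6/5;  ∫_0^1 -10*x^3 dx = -5/2;  ∫_0^1 x^2 dx = 1/3;
  ∫_0^1 2*x dx = 1.
Sum: 6/5 − 5/2 + 1/3 + 1 = 1/30.
So LHS = 1/30.
∫_0^1 v(x) φ(x) dx = ∫_0^1 (12*x^4 - 18*x^3 + 6*x^2) dx. Term by term:
  ∫_0^1 12*x^4 dx = 12/5;  ∫_0^1 -18*x^3 dx = -9/2;  ∫_0^1 6*x^2 dx = 2.
Sum: 12/5 − 9/2 + 2 = -1/10.
So RHS = -∫_0^1 v(x) φ(x) dx = 1/10.
LHS − RHS = -1/15 ≠ 0, so the identity fails.
(For a valid weak derivative the identity must hold for EVERY test function, in particular this one. The failure shows v is NOT the weak derivative of u.)
Correct weak derivative would be u'(x) = 2 - 4*x.


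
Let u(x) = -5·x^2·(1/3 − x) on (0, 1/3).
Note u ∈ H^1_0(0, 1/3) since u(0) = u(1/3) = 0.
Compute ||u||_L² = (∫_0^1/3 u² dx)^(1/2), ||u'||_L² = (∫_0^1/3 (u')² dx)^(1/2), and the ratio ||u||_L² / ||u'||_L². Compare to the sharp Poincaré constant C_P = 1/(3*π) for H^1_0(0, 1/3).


||u||_L² / ||u'||_L² = sqrt(14)/42 < C_P = 1/(3*π).

u(x) = -5·x^2·(1/3 − x), so u'(x) = 5*x*(9*x - 2)/3.
u(x) = -5·x^2·(1/3 − x) vanishes at x = 0 and x = 1/3, so u ∈ H^1_0(0, 1/3). Differentiate via the product rule and integrate the resulting polynomials term by term.
  ∫_0^1/3 u² dx = ∫_0^1/3 (25*x^6 - 50*x^5/3 + 25*x^4/9) dx. Term by term:
    ∫_0^1/3 25*x^6 dx = 25/15309;  ∫_0^1/3 -50*x^5/3 dx = -25/6561;  ∫_0^1/3 25*x^4/9 dx = 5/2187.
  Sum: 25/15309 − 25/6561 + 5/2187 = 5/45927.
  ∫_0^1/3 (u')² dx = ∫_0^1/3 (225*x^4 - 100*x^3 + 100*x^2/9) dx. Term by term:
    ∫_0^1/3 225*x^4 dx = 5/27;  ∫_0^1/3 -100*x^3 dx = -25/81;  ∫_0^1/3 100*x^2/9 dx = 100/729.
  Sum: 5/27 − 25/81 + 100/729 = 10/729.
∫_0^1/3 u² dx = 5/45927, so ||u||_L² = sqrt(35)/567.
∫_0^1/3 (u')² dx = 10/729, so ||u'||_L² = sqrt(10)/27.
Ratio ||u||_L² / ||u'||_L² = sqrt(14)/42.
Sharp Poincaré constant on H^1_0(0, 1/3) is C_P = L/π = 1/(3*π), achieved by sin(3*π·x).
A polynomial bump cannot attain the sharp Poincaré constant (only the first sine eigenfunction does), so the ratio is strictly less than C_P, consistent with ||u||_L² ≤ C_P ||u'||_L².


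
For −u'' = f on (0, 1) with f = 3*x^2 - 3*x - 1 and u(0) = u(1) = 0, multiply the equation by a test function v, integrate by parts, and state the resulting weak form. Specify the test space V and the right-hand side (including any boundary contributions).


V = H^1_0(0, 1) (so v(0) = v(1) = 0); weak form: ∫_0^1 u'v' dx = ∫_0^1 (3*x^2 - 3*x - 1) v dx for all v ∈ V.

Multiply both sides by a test function v and integrate from 0 to 1:
  ∫_0^1 −u''(x) v(x) dx = ∫_0^1 f(x) v(x) dx.
Integrate the LHS by parts once:
  ∫_0^1 −u'' v dx = −[u'(x) v(x)]_0^1 + ∫_0^1 u'(x) v'(x) dx.
Thus ∫_0^1 u'(x) v'(x) dx = ∫_0^1 f(x) v(x) dx + [u'(x) v(x)]_0^1.
Choose V so that boundary terms are either known or forced to vanish.
u is Dirichlet: u(0) = u(1) = 0. Let V = H^1_0(0, 1); then v(0) = v(1) = 0, and [u' v]_0^1 = 0.
Weak formulation: find u (satisfying any essential BC) such that ∫_0^1 u'(x) v'(x) dx = ∫_0^1 f v dx for all v ∈ V.
Substituting f(x) = 3*x^2 - 3*x - 1, the right-hand side is ∫_0^1 (3*x^2 - 3*x - 1) v dx.


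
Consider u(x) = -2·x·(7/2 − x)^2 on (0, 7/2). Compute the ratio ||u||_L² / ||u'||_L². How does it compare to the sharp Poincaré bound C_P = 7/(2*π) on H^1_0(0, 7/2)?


||u||_L² / ||u'||_L² = sqrt(14)/4 < C_P = 7/(2*π).

u(x) = -2·x·(7/2 − x)^2, so u'(x) = (7 - 6*x)*(x - 7/2).
u(x) = -2·x·(7/2 − x)^2 vanishes at x = 0 and x = 7/2, so u ∈ H^1_0(0, 7/2). Differentiate via the product rule and integrate the resulting polynomials term by term.
  ∫_0^7/2 u² dx = ∫_0^7/2 (4*x^6 - 56*x^5 + 294*x^4 - 686*x^3 + 2401*x^2/4) dx. Term by term:
    ∫_0^7/2 4*x^6 dx = 117649/32;  ∫_0^7/2 -56*x^5 dx = -823543/48;  ∫_0^7/2 294*x^4 dx = 2470629/80;
    ∫_0^7/2 -686*x^3 dx = -823543/32;  ∫_0^7/2 2401*x^2/4 dx = 823543/96.
  Sum: 117649/32 − 823543/48 + 2470629/80 − 823543/32 + 823543/96 = 117649/480.
  ∫_0^7/2 (u')² dx = ∫_0^7/2 (36*x^4 - 336*x^3 + 1078*x^2 - 1372*x + 2401/4) dx. Term by term:
    ∫_0^7/2 36*x^4 dx = 151263/40;  ∫_0^7/2 -336*x^3 dx = -50421/4;  ∫_0^7/2 1078*x^2 dx = 184877/12;
    ∫_0^7/2 -1372*x dx = -16807/2;  ∫_0^7/2 2401/4 dx = 16807/8.
  Sum: 151263/40 − 50421/4 + 184877/12 − 16807/2 + 16807/8 = 16807/60.
∫_0^7/2 u² dx = 117649/480, so ||u||_L² = 343*sqrt(30)/120.
∫_0^7/2 (u')² dx = 16807/60, so ||u'||_L² = 49*sqrt(105)/30.
Ratio ||u||_L² / ||u'||_L² = sqrt(14)/4.
Sharp Poincaré constant on H^1_0(0, 7/2) is C_P = L/π = 7/(2*π), achieved by sin(2*π/7·x).
A polynomial bump cannot attain the sharp Poincaré constant (only the first sine eigenfunction does), so the ratio is strictly less than C_P, consistent with ||u||_L² ≤ C_P ||u'||_L².


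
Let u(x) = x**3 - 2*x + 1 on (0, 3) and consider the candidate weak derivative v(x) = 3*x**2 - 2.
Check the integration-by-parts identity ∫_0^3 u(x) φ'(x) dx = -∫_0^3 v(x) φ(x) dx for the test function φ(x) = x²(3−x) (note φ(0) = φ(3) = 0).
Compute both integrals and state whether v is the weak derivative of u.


LHS = -297/5, RHS = -297/5. Yes, v = u' weakly.

u(x) = x**3 - 2*x + 1, classical derivative u'(x) = 3*x**2 - 2.
φ(x) = x²(3−x), so φ'(x) = 3*x*(2 - x).
Note φ(0) = φ(3) = 0, so the boundary term u·φ vanishes.
LHS = ∫_0^3 u(x) φ'(x) dx = ∫_0^3 (-3*x^5 + 6*x^4 + 6*x^3 - 15*x^2 + 6*x) dx. Term by term:
  ∫_0^3 -3*x^5 dx = -729/2;  ∫_0^3 6*x^4 dx = 1458/5;  ∫_0^3 6*x^3 dx = 243/2;
  ∫_0^3 -15*x^2 dx = -135;  ∫_0^3 6*x dx = 27.
Sum: -729/2 + 1458/5 + 243/2 − 135 + 27 = -297/5.
So LHS = -297/5.
∫_0^3 v(x) φ(x) dx = ∫_0^3 (-3*x^5 + 9*x^4 + 2*x^3 - 6*x^2) dx. Term by term:
  ∫_0^3 -3*x^5 dx = -729/2;  ∫_0^3 9*x^4 dx = 2187/5;  ∫_0^3 2*x^3 dx = 81/2;
  ∫_0^3 -6*x^2 dx = -54.
Sum: -729/2 + 2187/5 + 81/2 − 54 = 297/5.
So RHS = -∫_0^3 v(x) φ(x) dx = -297/5.
LHS = RHS, so the identity holds for this test φ.
Moreover u is smooth here and v(x) = u'(x) = 3*x**2 - 2 pointwise, so the identity holds for every test function. Hence v is the weak derivative of u.


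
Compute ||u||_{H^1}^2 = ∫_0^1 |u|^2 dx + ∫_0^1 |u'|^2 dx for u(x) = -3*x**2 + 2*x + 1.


||u||_{H^1}^2 = 77/15

The H^1 norm (squared) on an interval (0, L) is
  ||u||_{H^1}^2 = ∫_0^L u(x)^2 dx + ∫_0^L u'(x)^2 dx.
Compute u'(x) = 2 - 6*x.
Then u(x)^2 = 9*x**4 - 12*x**3 - 2*x**2 + 4*x + 1 and u'(x)^2 = 36*x**2 - 24*x + 4.
Integrate each monomial from 0 to 1 using ∫_0^1 c·x^n dx = c·1^(n+1)/(n+1):
  ∫_0^1 u(x)^2 dx = ∫_0^1 (9*x^4 - 12*x^3 - 2*x^2 + 4*x + 1) dx. Term by term:
    ∫_0^1 9*x^4 dx = 9/5;  ∫_0^1 -12*x^3 dx = -3;  ∫_0^1 -2*x^2 dx = -2/3;
    ∫_0^1 4*x dx = 2;  ∫_0^1 1 dx = 1.
  Sum: 9/5 − 3 − 2/3 + 2 + 1 = 17/15.
  ∫_0^1 u'(x)^2 dx = ∫_0^1 (36*x^2 - 24*x + 4) dx. Term by term:
    ∫_0^1 36*x^2 dx = 12;  ∫_0^1 -24*x dx = -12;  ∫_0^1 4 dx = 4.
  Sum: 12 − 12 + 4 = 4.
Adding: ||u||_{H^1}^2 = 17/15 + 4 = 77/15.


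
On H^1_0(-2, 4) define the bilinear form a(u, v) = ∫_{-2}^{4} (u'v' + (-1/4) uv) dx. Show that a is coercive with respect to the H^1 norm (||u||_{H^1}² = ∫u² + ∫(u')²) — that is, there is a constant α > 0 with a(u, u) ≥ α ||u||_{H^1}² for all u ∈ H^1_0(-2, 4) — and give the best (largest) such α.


α = (-9 + π^2)/(π^2 + 36)

Coercivity of a(·,·) on H^1_0(-2, 4) means a(u, u) ≥ α ||u||_{H^1}² for every u ∈ H^1_0.
The interval has length L = 6, and Poincaré/coercivity depend only on L. Here a(u, u) = ∫(u')² + (-1/4)·∫u².
Here c = -1/4 < 0 with |c| < (π/L)² = π^2/36, so coercivity still holds. The condition a(u,u) ≥ α||u||_{H^1}² reads (1−α)∫(u')² ≥ (α−c)∫u². Any admissible α is ≤ 1 (rapidly oscillating u have ∫u²/∫(u')² → 0), and α = 1 would force 0 ≥ (1−c)∫u², impossible since c < 1; so 1−α > 0. By the sharp Poincaré inequality on H^1_0 of an interval of length L, ∫(u')² ≥ (π/L)²∫u² with equality for the first sine mode sin(π(x−x₀)/L) (x₀ the left endpoint), so the inequality holds for all u iff (1−α)(π/L)² ≥ α − c, i.e. α ≤ ((π/L)² + c)/((π/L)² + 1) = (1 + c(L/π)²)/(1 + (L/π)²). (Direct route, valid since c ≤ 0: Poincaré gives c∫u² ≥ c(L/π)²∫(u')², so a(u,u) ≥ (1 + c(L/π)²)∫(u')², while ||u||_{H^1}² ≤ (1 + (L/π)²)∫(u')²; dividing yields the same α.) With (π/L)² = π^2/36 and c = -1/4, the largest admissible constant is α = ((π/L)² + c)/((π/L)² + 1).
Simplifying, α = (-9 + π^2)/(π^2 + 36).


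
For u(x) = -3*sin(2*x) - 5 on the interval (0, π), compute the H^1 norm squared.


||u||_{H^1(0,π)}^2 = 95*π/2

u'(x) = -6*cos(2*x).
Expand u² and (u')² and integrate term by term on (0, π), using: for integers n ≥ 1, ∫_0^π sin²(nx) dx = ∫_0^π cos²(nx) dx = π/2; for n ≠ n', ∫_0^π sin(nx)sin(n'x) dx = ∫_0^π cos(nx)cos(n'x) dx = 0; and by product-to-sum, ∫_0^π sin(nx)cos(n'x) dx = ½∫_0^π [sin((n+n')x) + sin((n−n')x)] dx, which is 0 when n+n' is even and 2n/(n²−n'²) when n+n' is odd (it need not vanish on (0, π)). For the constant mode: ∫_0^π 1 dx = π, ∫_0^π cos(nx) dx = 0, ∫_0^π sin(nx) dx = (1−(−1)^n)/n.
  u² squared terms: (-5)²·∫1 dx = 25·π = 25*π;  (-3)²·∫sin(2x)² dx = 9·π/2 = 9*π/2.
  u² cross terms: 2·(-5)·(-3)·∫1·sin(2x) dx = 30·(0) = 0.
  So ∫_0^π u² dx = 25*π + 9*π/2 + 0 = 59*π/2.
  (u')² squared terms: (-6)²·∫cos(2x)² dx = 36·π/2 = 18*π.
  So ∫_0^π (u')² dx = 18*π.
||u||_{H^1}^2 = (59*π/2) + (18*π) = 95*π/2.


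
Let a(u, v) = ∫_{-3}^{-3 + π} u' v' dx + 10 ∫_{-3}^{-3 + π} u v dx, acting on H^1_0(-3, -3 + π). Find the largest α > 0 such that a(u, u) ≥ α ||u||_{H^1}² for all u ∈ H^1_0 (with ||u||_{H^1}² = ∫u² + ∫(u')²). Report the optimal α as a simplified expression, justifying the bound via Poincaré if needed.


α = 1

Coercivity of a(·,·) on H^1_0(-3, -3 + π) means a(u, u) ≥ α ||u||_{H^1}² for every u ∈ H^1_0.
The interval has length L = π, and Poincaré/coercivity depend only on L. Here a(u, u) = ∫(u')² + (10)·∫u².
Here c = 10 ≥ 1, so a(u,u) = ∫(u')² + c∫u² ≥ ∫(u')² + ∫u² = ||u||_{H^1}², i.e. α = 1 works. No larger α is possible: a(u,u) ≥ α||u||_{H^1}² means (1−α)∫(u')² ≥ (α−c)∫u², and for the modes u_n = sin(nπ(x−x₀)/L) (x₀ the left endpoint) one has ∫u_n²/∫(u_n')² = (L/(nπ))² → 0, so a(u_n,u_n)/||u_n||_{H^1}² → 1. Hence the optimal constant is α = 1.
Therefore α = 1.


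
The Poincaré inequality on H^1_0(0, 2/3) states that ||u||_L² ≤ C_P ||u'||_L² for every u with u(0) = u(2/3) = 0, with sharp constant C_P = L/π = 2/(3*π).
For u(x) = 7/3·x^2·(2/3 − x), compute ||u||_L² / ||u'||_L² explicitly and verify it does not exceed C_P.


||u||_L² / ||u'||_L² = sqrt(14)/21 < C_P = 2/(3*π).

u(x) = 7/3·x^2·(2/3 − x), so u'(x) = 7*x*(4 - 9*x)/9.
u(x) = 7/3·x^2·(2/3 − x) vanishes at x = 0 and x = 2/3, so u ∈ H^1_0(0, 2/3). Differentiate via the product rule and integrate the resulting polynomials term by term.
  ∫_0^2/3 u² dx = ∫_0^2/3 (49*x^6/9 - 196*x^5/27 + 196*x^4/81) dx. Term by term:
    ∫_0^2/3 49*x^6/9 dx = 896/19683;  ∫_0^2/3 -196*x^5/27 dx = -6272/59049;  ∫_0^2/3 196*x^4/81 dx = 6272/98415.
  Sum: 896/19683 − 6272/59049 + 6272/98415 = 896/295245.
  ∫_0^2/3 (u')² dx = ∫_0^2/3 (49*x^4 - 392*x^3/9 + 784*x^2/81) dx. Term by term:
    ∫_0^2/3 49*x^4 dx = 1568/1215;  ∫_0^2/3 -392*x^3/9 dx = -1568/729;  ∫_0^2/3 784*x^2/81 dx = 6272/6561.
  Sum: 1568/1215 − 1568/729 + 6272/6561 = 3136/32805.
∫_0^2/3 u² dx = 896/295245, so ||u||_L² = 8*sqrt(70)/1215.
∫_0^2/3 (u')² dx = 3136/32805, so ||u'||_L² = 56*sqrt(5)/405.
Ratio ||u||_L² / ||u'||_L² = sqrt(14)/21.
Sharp Poincaré constant on H^1_0(0, 2/3) is C_P = L/π = 2/(3*π), achieved by sin(3*π/2·x).
A polynomial bump cannot attain the sharp Poincaré constant (only the first sine eigenfunction does), so the ratio is strictly less than C_P, consistent with ||u||_L² ≤ C_P ||u'||_L².


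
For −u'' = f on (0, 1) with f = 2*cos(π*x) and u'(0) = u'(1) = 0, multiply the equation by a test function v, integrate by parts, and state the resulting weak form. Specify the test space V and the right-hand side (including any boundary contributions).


V = H^1(0, 1) (no boundary constraint on v; u is determined up to an additive constant); weak form: ∫_0^1 u'v' dx = ∫_0^1 (2*cos(π*x)) v dx for all v ∈ V.

Multiply both sides by a test function v and integrate from 0 to 1:
  ∫_0^1 −u''(x) v(x) dx = ∫_0^1 f(x) v(x) dx.
Integrate the LHS by parts once:
  ∫_0^1 −u'' v dx = −[u'(x) v(x)]_0^1 + ∫_0^1 u'(x) v'(x) dx.
Thus ∫_0^1 u'(x) v'(x) dx = ∫_0^1 f(x) v(x) dx + [u'(x) v(x)]_0^1.
Choose V so that boundary terms are either known or forced to vanish.
u has homogeneous Neumann: u'(0) = u'(1) = 0. So [u' v]_0^1 = 0·v(1) − 0·v(0) = 0 for any v; take V = H^1(0, 1).
Weak formulation: find u (satisfying any essential BC) such that ∫_0^1 u'(x) v'(x) dx = ∫_0^1 f v dx for all v ∈ V (homogeneous Neumann, so boundary terms vanish).
Substituting f(x) = 2*cos(π*x), the right-hand side is ∫_0^1 (2*cos(π*x)) v dx.
Compatibility check (pure Neumann): taking v ≡ 1 ∈ V gives 0 = ∫_0^1 f dx + (0) − (0), i.e. ∫_0^1 f dx must equal u'(0) − u'(1) = 0. Indeed ∫_0^1 (2*cos(π*x)) dx = 0, so the data are compatible. The solution is then unique only up to an additive constant (fix it e.g. by requiring ∫_0^1 u dx = 0).


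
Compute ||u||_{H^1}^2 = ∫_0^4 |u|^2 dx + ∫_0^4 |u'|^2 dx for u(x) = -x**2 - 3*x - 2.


||u||_{H^1}^2 = 17932/15

The H^1 norm (squared) on an interval (0, L) is
  ||u||_{H^1}^2 = ∫_0^L u(x)^2 dx + ∫_0^L u'(x)^2 dx.
Compute u'(x) = -2*x - 3.
Then u(x)^2 = x**4 + 6*x**3 + 13*x**2 + 12*x + 4 and u'(x)^2 = 4*x**2 + 12*x + 9.
Integrate each monomial from 0 to 4 using ∫_0^4 c·x^n dx = c·4^(n+1)/(n+1):
  ∫_0^4 u(x)^2 dx = ∫_0^4 (x^4 + 6*x^3 + 13*x^2 + 12*x + 4) dx. Term by term:
    ∫_0^4 x^4 dx = 1024/5;  ∫_0^4 6*x^3 dx = 384;  ∫_0^4 13*x^2 dx = 832/3;
    ∫_0^4 12*x dx = 96;  ∫_0^4 4 dx = 16.
  Sum: 1024/5 + 384 + 832/3 + 96 + 16 = 14672/15.
  ∫_0^4 u'(x)^2 dx = ∫_0^4 (4*x^2 + 12*x + 9) dx. Term by term:
    ∫_0^4 4*x^2 dx = 256/3;  ∫_0^4 12*x dx = 96;  ∫_0^4 9 dx = 36.
  Sum: 256/3 + 96 + 36 = 652/3.
Adding: ||u||_{H^1}^2 = 14672/15 + 652/3 = 17932/15.


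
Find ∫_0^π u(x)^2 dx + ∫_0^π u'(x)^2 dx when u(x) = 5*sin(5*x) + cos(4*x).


||u||_{H^1(0,π)}^2 = 1700/9 + 667*π/2

u'(x) = -4*sin(4*x) + 25*cos(5*x).
Expand u² and (u')² and integrate term by term on (0, π), using: for integers n ≥ 1, ∫_0^π sin²(nx) dx = ∫_0^π cos²(nx) dx = π/2; for n ≠ n', ∫_0^π sin(nx)sin(n'x) dx = ∫_0^π cos(nx)cos(n'x) dx = 0; and by product-to-sum, ∫_0^π sin(nx)cos(n'x) dx = ½∫_0^π [sin((n+n')x) + sin((n−n')x)] dx, which is 0 when n+n' is even and 2n/(n²−n'²) when n+n' is odd (it need not vanish on (0, π)).
  u² squared terms: (5)²·∫sin(5x)² dx = 25·π/2 = 25*π/2;  (1)²·∫cos(4x)² dx = 1·π/2 = π/2.
  u² cross terms: 2·(5)·(1)·∫sin(5x)·cos(4x) dx = 10·(10/9) = 100/9.
  So ∫_0^π u² dx = 25*π/2 + π/2 + 100/9 = 100/9 + 13*π.
  (u')² squared terms: (-4)²·∫sin(4x)² dx = 16·π/2 = 8*π;  (25)²·∫cos(5x)² dx = 625·π/2 = 625*π/2.
  (u')² cross terms: 2·(-4)·(25)·∫sin(4x)·cos(5x) dx = -200·(-8/9) = 1600/9.
  So ∫_0^π (u')² dx = 8*π + 625*π/2 + 1600/9 = 1600/9 + 641*π/2.
||u||_{H^1}^2 = (100/9 + 13*π) + (1600/9 + 641*π/2) = 1700/9 + 667*π/2.


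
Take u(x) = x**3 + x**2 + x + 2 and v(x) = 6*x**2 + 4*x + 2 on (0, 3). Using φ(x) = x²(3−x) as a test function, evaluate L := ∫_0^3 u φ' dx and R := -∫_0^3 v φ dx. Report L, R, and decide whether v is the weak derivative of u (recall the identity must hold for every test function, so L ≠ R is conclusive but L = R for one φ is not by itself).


LHS = -2079/20, RHS = -2079/10. No, v is not the weak derivative of u.

u(x) = x**3 + x**2 + x + 2, classical derivative u'(x) = 3*x**2 + 2*x + 1.
φ(x) = x²(3−x), so φ'(x) = 3*x*(2 - x).
Note φ(0) = φ(3) = 0, so the boundary term u·φ vanishes.
LHS = ∫_0^3 u(x) φ'(x) dx = ∫_0^3 (-3*x^5 + 3*x^4 + 3*x^3 + 12*x) dx. Term by term:
  ∫_0^3 -3*x^5 dx = -729/2;  ∫_0^3 3*x^4 dx = 729/5;  ∫_0^3 3*x^3 dx = 243/4;
  ∫_0^3 12*x dx = 54.
Sum: -729/2 + 729/5 + 243/4 + 54 = -2079/20.
So LHS = -2079/20.
∫_0^3 v(x) φ(x) dx = ∫_0^3 (-6*x^5 + 14*x^4 + 10*x^3 + 6*x^2) dx. Term by term:
  ∫_0^3 -6*x^5 dx = -729;  ∫_0^3 14*x^4 dx = 3402/5;  ∫_0^3 10*x^3 dx = 405/2;
  ∫_0^3 6*x^2 dx = 54.
Sum: -729 + 3402/5 + 405/2 + 54 = 2079/10.
So RHS = -∫_0^3 v(x) φ(x) dx = -2079/10.
LHS − RHS = 2079/20 ≠ 0, so the identity fails.
(For a valid weak derivative the identity must hold for EVERY test function, in particular this one. The failure shows v is NOT the weak derivative of u.)
Correct weak derivative would be u'(x) = 3*x**2 + 2*x + 1.


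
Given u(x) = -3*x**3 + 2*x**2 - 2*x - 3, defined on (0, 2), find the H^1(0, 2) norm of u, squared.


||u||_{H^1}^2 = 57194/105

The H^1 norm (squared) on an interval (0, L) is
  ||u||_{H^1}^2 = ∫_0^L u(x)^2 dx + ∫_0^L u'(x)^2 dx.
Compute u'(x) = -9*x**2 + 4*x - 2.
Then u(x)^2 = 9*x**6 - 12*x**5 + 16*x**4 + 10*x**3 - 8*x**2 + 12*x + 9 and u'(x)^2 = 81*x**4 - 72*x**3 + 52*x**2 - 16*x + 4.
Integrate each monomial from 0 to 2 using ∫_0^2 c·x^n dx = c·2^(n+1)/(n+1):
  ∫_0^2 u(x)^2 dx = ∫_0^2 (9*x^6 - 12*x^5 + 16*x^4 + 10*x^3 - 8*x^2 + 12*x + 9) dx. Term by term:
    ∫_0^2 9*x^6 dx = 1152/7;  ∫_0^2 -12*x^5 dx = -128;  ∫_0^2 16*x^4 dx = 512/5;
    ∫_0^2 10*x^3 dx = 40;  ∫_0^2 -8*x^2 dx = -64/3;  ∫_0^2 12*x dx = 24;
    ∫_0^2 9 dx = 18.
  Sum: 1152/7 − 128 + 512/5 + 40 − 64/3 + 24 + 18 = 20962/105.
  ∫_0^2 u'(x)^2 dx = ∫_0^2 (81*x^4 - 72*x^3 + 52*x^2 - 16*x + 4) dx. Term by term:
    ∫_0^2 81*x^4 dx = 2592/5;  ∫_0^2 -72*x^3 dx = -288;  ∫_0^2 52*x^2 dx = 416/3;
    ∫_0^2 -16*x dx = -32;  ∫_0^2 4 dx = 8.
  Sum: 2592/5 − 288 + 416/3 − 32 + 8 = 5176/15.
Adding: ||u||_{H^1}^2 = 20962/105 + 5176/15 = 57194/105.


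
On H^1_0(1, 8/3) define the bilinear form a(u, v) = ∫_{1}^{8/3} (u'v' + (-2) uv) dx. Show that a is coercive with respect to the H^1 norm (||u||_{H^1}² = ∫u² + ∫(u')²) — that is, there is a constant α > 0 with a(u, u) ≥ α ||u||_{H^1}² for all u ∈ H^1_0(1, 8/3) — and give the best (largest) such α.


α = (-50 + 9*π^2)/(25 + 9*π^2)

Coercivity of a(·,·) on H^1_0(1, 8/3) means a(u, u) ≥ α ||u||_{H^1}² for every u ∈ H^1_0.
The interval has length L = 5/3, and Poincaré/coercivity depend only on L. Here a(u, u) = ∫(u')² + (-2)·∫u².
Here c = -2 < 0 with |c| < (π/L)² = 9*π^2/25, so coercivity still holds. The condition a(u,u) ≥ α||u||_{H^1}² reads (1−α)∫(u')² ≥ (α−c)∫u². Any admissible α is ≤ 1 (rapidly oscillating u have ∫u²/∫(u')² → 0), and α = 1 would force 0 ≥ (1−c)∫u², impossible since c < 1; so 1−α > 0. By the sharp Poincaré inequality on H^1_0 of an interval of length L, ∫(u')² ≥ (π/L)²∫u² with equality for the first sine mode sin(π(x−x₀)/L) (x₀ the left endpoint), so the inequality holds for all u iff (1−α)(π/L)² ≥ α − c, i.e. α ≤ ((π/L)² + c)/((π/L)² + 1) = (1 + c(L/π)²)/(1 + (L/π)²). (Direct route, valid since c ≤ 0: Poincaré gives c∫u² ≥ c(L/π)²∫(u')², so a(u,u) ≥ (1 + c(L/π)²)∫(u')², while ||u||_{H^1}² ≤ (1 + (L/π)²)∫(u')²; dividing yields the same α.) With (π/L)² = 9*π^2/25 and c = -2, the largest admissible constant is α = ((π/L)² + c)/((π/L)² + 1).
Simplifying, α = (-50 + 9*π^2)/(25 + 9*π^2).


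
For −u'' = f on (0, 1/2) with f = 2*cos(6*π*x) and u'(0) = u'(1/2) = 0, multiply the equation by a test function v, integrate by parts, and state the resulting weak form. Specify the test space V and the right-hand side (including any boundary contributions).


V = H^1(0, 1/2) (no boundary constraint on v; u is determined up to an additive constant); weak form: ∫_0^1/2 u'v' dx = ∫_0^1/2 (2*cos(6*π*x)) v dx for all v ∈ V.

Multiply both sides by a test function v and integrate from 0 to 1/2:
  ∫_0^1/2 −u''(x) v(x) dx = ∫_0^1/2 f(x) v(x) dx.
Integrate the LHS by parts once:
  ∫_0^1/2 −u'' v dx = −[u'(x) v(x)]_0^1/2 + ∫_0^1/2 u'(x) v'(x) dx.
Thus ∫_0^1/2 u'(x) v'(x) dx = ∫_0^1/2 f(x) v(x) dx + [u'(x) v(x)]_0^1/2.
Choose V so that boundary terms are either known or forced to vanish.
u has homogeneous Neumann: u'(0) = u'(1/2) = 0. So [u' v]_0^1/2 = 0·v(1/2) − 0·v(0) = 0 for any v; take V = H^1(0, 1/2).
Weak formulation: find u (satisfying any essential BC) such that ∫_0^1/2 u'(x) v'(x) dx = ∫_0^1/2 f v dx for all v ∈ V (homogeneous Neumann, so boundary terms vanish).
Substituting f(x) = 2*cos(6*π*x), the right-hand side is ∫_0^1/2 (2*cos(6*π*x)) v dx.
Compatibility check (pure Neumann): taking v ≡ 1 ∈ V gives 0 = ∫_0^1/2 f dx + (0) − (0), i.e. ∫_0^1/2 f dx must equal u'(0) − u'(1/2) = 0. Indeed ∫_0^1/2 (2*cos(6*π*x)) dx = 0, so the data are compatible. The solution is then unique only up to an additive constant (fix it e.g. by requiring ∫_0^1/2 u dx = 0).


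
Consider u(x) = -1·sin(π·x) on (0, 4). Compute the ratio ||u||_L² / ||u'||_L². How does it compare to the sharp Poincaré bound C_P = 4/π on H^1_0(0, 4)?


||u||_L² / ||u'||_L² = 1/π < C_P = 4/π.

u(x) = -1·sin(π·x), so u'(x) = -π*cos(π*x).
Writing u(x) = A·sin(kπx/L) with A = -1 and k = 4, use ∫_0^L sin²(kπx/L) dx = L/2 and ∫_0^L cos²(kπx/L) dx = L/2.
u² = 1·sin²(π·x) and (u')² = π^2·cos²(π·x), and each of sin², cos² integrates to L/2 = 2 over (0, 4).
∫_0^4 u² dx = 2, so ||u||_L² = sqrt(2).
∫_0^4 (u')² dx = 2*π^2, so ||u'||_L² = sqrt(2)*π.
Ratio ||u||_L² / ||u'||_L² = 1/π.
Sharp Poincaré constant on H^1_0(0, 4) is C_P = L/π = 4/π, achieved by sin(π/4·x).
This is the k = 4 harmonic; the ratio L/(kπ) is strictly less than C_P = L/π, consistent with the sharp inequality ||u||_L² ≤ C_P ||u'||_L².


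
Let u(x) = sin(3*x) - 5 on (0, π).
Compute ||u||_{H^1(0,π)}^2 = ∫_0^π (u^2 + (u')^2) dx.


||u||_{H^1(0,π)}^2 = -20/3 + 30*π

u'(x) = 3*cos(3*x).
Expand u² and (u')² and integrate term by term on (0, π), using: for integers n ≥ 1, ∫_0^π sin²(nx) dx = ∫_0^π cos²(nx) dx = π/2; for n ≠ n', ∫_0^π sin(nx)sin(n'x) dx = ∫_0^π cos(nx)cos(n'x) dx = 0; and by product-to-sum, ∫_0^π sin(nx)cos(n'x) dx = ½∫_0^π [sin((n+n')x) + sin((n−n')x)] dx, which is 0 when n+n' is even and 2n/(n²−n'²) when n+n' is odd (it need not vanish on (0, π)). For the constant mode: ∫_0^π 1 dx = π, ∫_0^π cos(nx) dx = 0, ∫_0^π sin(nx) dx = (1−(−1)^n)/n.
  u² squared terms: (-5)²·∫1 dx = 25·π = 25*π;  (1)²·∫sin(3x)² dx = 1·π/2 = π/2.
  u² cross terms: 2·(-5)·(1)·∫1·sin(3x) dx = -10·(2/3) = -20/3.
  So ∫_0^π u² dx = 25*π + π/2 − 20/3 = -20/3 + 51*π/2.
  (u')² squared terms: (3)²·∫cos(3x)² dx = 9·π/2 = 9*π/2.
  So ∫_0^π (u')² dx = 9*π/2.
||u||_{H^1}^2 = (-20/3 + 51*π/2) + (9*π/2) = -20/3 + 30*π.


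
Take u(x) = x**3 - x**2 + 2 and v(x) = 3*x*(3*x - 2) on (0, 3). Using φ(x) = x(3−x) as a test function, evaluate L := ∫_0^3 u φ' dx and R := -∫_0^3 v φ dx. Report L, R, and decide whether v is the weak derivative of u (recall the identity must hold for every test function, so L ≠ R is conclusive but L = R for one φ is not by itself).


LHS = -459/20, RHS = -1377/20. No, v is not the weak derivative of u.

u(x) = x**3 - x**2 + 2, classical derivative u'(x) = 3*x**2 - 2*x.
φ(x) = x(3−x), so φ'(x) = 3 - 2*x.
Note φ(0) = φ(3) = 0, so the boundary term u·φ vanishes.
LHS = ∫_0^3 u(x) φ'(x) dx = ∫_0^3 (-2*x^4 + 5*x^3 - 3*x^2 - 4*x + 6) dx. Term by term:
  ∫_0^3 -2*x^4 dx = -486/5;  ∫_0^3 5*x^3 dx = 405/4;  ∫_0^3 -3*x^2 dx = -27;
  ∫_0^3 -4*x dx = -18;  ∫_0^3 6 dx = 18.
Sum: -486/5 + 405/4 − 27 − 18 + 18 = -459/20.
So LHS = -459/20.
∫_0^3 v(x) φ(x) dx = ∫_0^3 (-9*x^4 + 33*x^3 - 18*x^2) dx. Term by term:
  ∫_0^3 -9*x^4 dx = -2187/5;  ∫_0^3 33*x^3 dx = 2673/4;  ∫_0^3 -18*x^2 dx = -162.
Sum: -2187/5 + 2673/4 − 162 = 1377/20.
So RHS = -∫_0^3 v(x) φ(x) dx = -1377/20.
LHS − RHS = 459/10 ≠ 0, so the identity fails.
(For a valid weak derivative the identity must hold for EVERY test function, in particular this one. The failure shows v is NOT the weak derivative of u.)
Correct weak derivative would be u'(x) = 3*x**2 - 2*x.
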